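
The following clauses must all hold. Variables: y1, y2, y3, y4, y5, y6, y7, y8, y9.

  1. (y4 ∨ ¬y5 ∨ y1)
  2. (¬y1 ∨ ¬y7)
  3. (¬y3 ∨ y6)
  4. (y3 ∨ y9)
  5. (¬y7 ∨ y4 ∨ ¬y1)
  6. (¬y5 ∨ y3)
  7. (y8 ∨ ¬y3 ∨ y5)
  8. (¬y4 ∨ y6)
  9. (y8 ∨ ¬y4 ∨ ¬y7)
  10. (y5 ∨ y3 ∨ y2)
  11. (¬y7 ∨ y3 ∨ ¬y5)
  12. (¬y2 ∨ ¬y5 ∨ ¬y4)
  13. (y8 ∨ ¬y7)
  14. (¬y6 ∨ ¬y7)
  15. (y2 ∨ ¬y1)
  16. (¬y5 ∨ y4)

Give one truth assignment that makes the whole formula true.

y1=T, y2=T, y3=F, y4=T, y5=F, y6=T, y7=F, y8=T, y9=T

Check each clause:
  1. (y1 ∨ ¬y5 ∨ y4) — y1 is true.
  2. (¬y1 ∨ ¬y7) — ¬y7 is true.
  3. (¬y3 ∨ y6) — ¬y3 is true.
  4. (y9 ∨ y3) — y9 is true.
  5. (¬y1 ∨ ¬y7 ∨ y4) — ¬y7 is true.
  6. (¬y5 ∨ y3) — ¬y5 is true.
  7. (y8 ∨ ¬y3 ∨ y5) — y8 is true.
  8. (y6 ∨ ¬y4) — y6 is true.
  9. (¬y7 ∨ ¬y4 ∨ y8) — y8 is true.
  10. (y3 ∨ y5 ∨ y2) — y2 is true.
  11. (y3 ∨ ¬y5 ∨ ¬y7) — ¬y7 is true.
  12. (¬y4 ∨ ¬y2 ∨ ¬y5) — ¬y5 is true.
  13. (y8 ∨ ¬y7) — y8 is true.
  14. (¬y6 ∨ ¬y7) — ¬y7 is true.
  15. (y2 ∨ ¬y1) — y2 is true.
  16. (y4 ∨ ¬y5) — ¬y5 is true.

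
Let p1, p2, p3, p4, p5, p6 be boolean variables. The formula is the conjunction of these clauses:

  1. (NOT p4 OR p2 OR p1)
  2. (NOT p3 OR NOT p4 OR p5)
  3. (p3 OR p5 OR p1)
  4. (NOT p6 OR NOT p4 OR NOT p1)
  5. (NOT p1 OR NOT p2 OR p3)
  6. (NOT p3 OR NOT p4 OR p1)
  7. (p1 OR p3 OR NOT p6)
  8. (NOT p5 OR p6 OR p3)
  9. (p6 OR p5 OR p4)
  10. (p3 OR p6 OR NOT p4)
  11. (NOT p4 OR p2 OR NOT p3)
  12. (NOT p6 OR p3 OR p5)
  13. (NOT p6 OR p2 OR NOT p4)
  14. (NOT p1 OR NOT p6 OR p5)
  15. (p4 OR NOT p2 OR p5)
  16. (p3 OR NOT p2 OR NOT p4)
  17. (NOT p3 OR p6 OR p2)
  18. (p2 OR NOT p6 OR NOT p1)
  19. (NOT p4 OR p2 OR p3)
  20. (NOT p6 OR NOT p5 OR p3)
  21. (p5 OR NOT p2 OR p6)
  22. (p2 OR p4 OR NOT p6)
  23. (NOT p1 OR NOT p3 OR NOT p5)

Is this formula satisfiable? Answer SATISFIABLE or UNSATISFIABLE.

Branch on p1: take p1 = False.
For the remaining variables, p2 = True, p3 = True, p4 = False, p5 = True, p6 = False works.
Every clause has at least one true literal under this assignment.
So p1=False, p2=True, p3=True, p4=False, p5=True, p6=False is a satisfying assignment.

SATISFIABLE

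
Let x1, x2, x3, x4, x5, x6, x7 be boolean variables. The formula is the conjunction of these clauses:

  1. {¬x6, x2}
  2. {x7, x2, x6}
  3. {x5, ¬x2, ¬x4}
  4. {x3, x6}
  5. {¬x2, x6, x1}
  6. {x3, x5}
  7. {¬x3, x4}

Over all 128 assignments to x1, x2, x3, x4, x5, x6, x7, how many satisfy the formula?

18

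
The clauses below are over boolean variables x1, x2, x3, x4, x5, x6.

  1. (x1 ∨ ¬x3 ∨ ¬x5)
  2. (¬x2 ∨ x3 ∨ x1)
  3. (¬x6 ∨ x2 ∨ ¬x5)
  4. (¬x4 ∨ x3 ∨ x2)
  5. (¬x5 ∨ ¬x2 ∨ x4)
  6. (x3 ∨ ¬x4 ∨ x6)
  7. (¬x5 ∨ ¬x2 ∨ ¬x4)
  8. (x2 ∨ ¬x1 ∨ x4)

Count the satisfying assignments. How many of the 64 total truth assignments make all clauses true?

21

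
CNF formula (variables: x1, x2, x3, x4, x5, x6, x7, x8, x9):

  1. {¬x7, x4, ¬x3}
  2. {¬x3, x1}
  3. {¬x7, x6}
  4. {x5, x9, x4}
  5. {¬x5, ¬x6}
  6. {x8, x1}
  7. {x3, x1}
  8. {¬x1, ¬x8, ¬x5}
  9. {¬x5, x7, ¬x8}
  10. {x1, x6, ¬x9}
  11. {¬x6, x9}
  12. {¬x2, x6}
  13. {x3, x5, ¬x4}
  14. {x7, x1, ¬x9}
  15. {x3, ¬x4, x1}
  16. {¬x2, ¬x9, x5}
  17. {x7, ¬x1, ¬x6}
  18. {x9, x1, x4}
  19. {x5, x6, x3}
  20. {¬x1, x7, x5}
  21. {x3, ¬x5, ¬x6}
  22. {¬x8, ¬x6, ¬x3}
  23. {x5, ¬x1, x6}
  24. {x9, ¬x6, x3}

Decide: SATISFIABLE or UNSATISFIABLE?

SATISFIABLE

Pure literal: x2 appears only negated; assign x2 = False.
Try x1 = True.
Set x3 = False and propagate.
The remaining clauses are satisfied by x4 = False, x5 = True, x6 = False, x7 = False, x8 = False, x9 = True.
So x1=True  x2=False  x3=False  x4=False  x5=True  x6=False  x7=False  x8=False  x9=True is a satisfying assignment.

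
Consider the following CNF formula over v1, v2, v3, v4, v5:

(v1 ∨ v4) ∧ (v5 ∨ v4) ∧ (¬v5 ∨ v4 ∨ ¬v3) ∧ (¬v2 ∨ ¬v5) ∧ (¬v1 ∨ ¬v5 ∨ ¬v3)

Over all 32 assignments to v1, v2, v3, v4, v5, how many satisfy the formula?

Split on v5, then v4.
  v5=T, v4=T: remaining (v1,v2,v3) ∈ {(F,F,F); (F,F,T); (T,F,F)} — 3.
  v5=T, v4=F: remaining (v1,v2,v3) ∈ {(T,F,F)} — 1.
  v5=F, v4=T: v1, v2, v3 free → 2^3 = 8.
  v5=F, v4=F: a clause becomes empty — 0.
Total: 3 + 1 + 8 + 0 = 12.

12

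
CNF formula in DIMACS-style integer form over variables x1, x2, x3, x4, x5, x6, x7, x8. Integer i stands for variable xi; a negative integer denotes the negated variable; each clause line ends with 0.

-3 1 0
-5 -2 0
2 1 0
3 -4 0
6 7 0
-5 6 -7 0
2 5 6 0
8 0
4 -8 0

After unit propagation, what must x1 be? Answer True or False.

True

(x8) stands alone — x8 = True.
(~x8 | x4): since x8 = True, the clause reduces to (x4). x4 = True.
From (~x4 | x3) and x4 = True: x3 = True.
In (x1 | ~x3), ~x3 is now false; x1 must hold, so x1 = True.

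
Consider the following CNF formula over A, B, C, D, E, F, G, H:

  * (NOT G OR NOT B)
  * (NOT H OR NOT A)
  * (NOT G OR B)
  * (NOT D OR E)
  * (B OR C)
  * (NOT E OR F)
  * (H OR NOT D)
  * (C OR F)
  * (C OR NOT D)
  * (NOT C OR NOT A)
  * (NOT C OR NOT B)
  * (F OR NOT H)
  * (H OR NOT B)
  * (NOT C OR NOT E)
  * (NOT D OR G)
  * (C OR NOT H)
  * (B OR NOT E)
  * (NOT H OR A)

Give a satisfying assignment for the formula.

A=F, B=F, C=T, D=F, E=F, F=F, G=F, H=F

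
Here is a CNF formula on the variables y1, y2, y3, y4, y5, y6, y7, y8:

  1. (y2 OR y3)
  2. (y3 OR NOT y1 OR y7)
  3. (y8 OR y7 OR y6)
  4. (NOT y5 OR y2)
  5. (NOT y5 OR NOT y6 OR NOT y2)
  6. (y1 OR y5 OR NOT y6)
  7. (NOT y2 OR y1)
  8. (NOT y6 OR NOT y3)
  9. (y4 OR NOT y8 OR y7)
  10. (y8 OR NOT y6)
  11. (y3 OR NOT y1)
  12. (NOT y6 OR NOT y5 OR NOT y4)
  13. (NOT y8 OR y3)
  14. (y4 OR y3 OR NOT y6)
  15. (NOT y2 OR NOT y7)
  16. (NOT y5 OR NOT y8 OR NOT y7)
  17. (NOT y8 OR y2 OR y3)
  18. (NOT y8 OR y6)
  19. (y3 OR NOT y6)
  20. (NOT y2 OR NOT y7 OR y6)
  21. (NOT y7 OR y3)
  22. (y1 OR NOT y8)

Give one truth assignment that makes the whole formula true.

y1=F  y2=F  y3=T  y4=T  y5=F  y6=F  y7=T  y8=F

Check each clause:
  1. (y3 OR y2) — y3 is true.
  2. (y3 OR y7 OR NOT y1) — y3 is true.
  3. (y6 OR y8 OR y7) — y7 is true.
  4. (NOT y5 OR y2) — NOT y5 is true.
  5. (NOT y6 OR NOT y2 OR NOT y5) — NOT y6 is true.
  6. (y1 OR y5 OR NOT y6) — NOT y6 is true.
  7. (NOT y2 OR y1) — NOT y2 is true.
  8. (NOT y3 OR NOT y6) — NOT y6 is true.
  9. (NOT y8 OR y4 OR y7) — NOT y8 is true.
  10. (NOT y6 OR y8) — NOT y6 is true.
  11. (NOT y1 OR y3) — y3 is true.
  12. (NOT y5 OR NOT y6 OR NOT y4) — NOT y6 is true.
  13. (NOT y8 OR y3) — NOT y8 is true.
  14. (y3 OR NOT y6 OR y4) — NOT y6 is true.
  15. (NOT y7 OR NOT y2) — NOT y2 is true.
  16. (NOT y7 OR NOT y5 OR NOT y8) — NOT y8 is true.
  17. (NOT y8 OR y2 OR y3) — NOT y8 is true.
  18. (y6 OR NOT y8) — NOT y8 is true.
  19. (y3 OR NOT y6) — NOT y6 is true.
  20. (NOT y7 OR NOT y2 OR y6) — NOT y2 is true.
  21. (y3 OR NOT y7) — y3 is true.
  22. (NOT y8 OR y1) — NOT y8 is true.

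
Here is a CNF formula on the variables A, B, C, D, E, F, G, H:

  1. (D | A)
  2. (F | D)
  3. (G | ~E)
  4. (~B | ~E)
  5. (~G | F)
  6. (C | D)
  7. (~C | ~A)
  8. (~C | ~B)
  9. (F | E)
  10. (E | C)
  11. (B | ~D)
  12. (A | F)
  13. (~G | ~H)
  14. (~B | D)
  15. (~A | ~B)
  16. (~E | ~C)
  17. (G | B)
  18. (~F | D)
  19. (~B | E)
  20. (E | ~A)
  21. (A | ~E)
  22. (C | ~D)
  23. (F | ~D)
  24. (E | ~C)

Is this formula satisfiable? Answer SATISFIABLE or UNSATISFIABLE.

E = True:
  propagation gives G=True, B=False, F=True, D=False; an empty clause results — contradiction.
E = False:
  propagation gives F=True, C=True; an empty clause results — contradiction.
Every branch closes, so no satisfying assignment exists.

UNSATISFIABLE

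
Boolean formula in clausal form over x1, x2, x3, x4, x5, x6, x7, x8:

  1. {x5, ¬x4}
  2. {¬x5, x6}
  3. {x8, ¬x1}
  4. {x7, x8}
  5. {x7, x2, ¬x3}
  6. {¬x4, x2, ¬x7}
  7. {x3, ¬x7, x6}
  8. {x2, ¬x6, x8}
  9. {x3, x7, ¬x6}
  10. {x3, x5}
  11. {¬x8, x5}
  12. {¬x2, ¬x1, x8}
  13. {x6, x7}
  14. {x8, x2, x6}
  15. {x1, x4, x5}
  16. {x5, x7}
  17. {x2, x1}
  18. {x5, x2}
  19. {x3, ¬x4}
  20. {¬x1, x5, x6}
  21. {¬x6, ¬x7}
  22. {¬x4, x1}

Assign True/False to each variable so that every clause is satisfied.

x1 = 0, x2 = 1, x3 = 1, x4 = 0, x5 = 1, x6 = 1, x7 = 0, x8 = 1

Check each clause:
  1. {x5, ¬x4} — ¬x4 is true.
  2. {x6, ¬x5} — x6 is true.
  3. {¬x1, x8} — x8 is true.
  4. {x7, x8} — x8 is true.
  5. {x2, ¬x3, x7} — x2 is true.
  6. {x2, ¬x7, ¬x4} — ¬x7 is true.
  7. {x3, x6, ¬x7} — ¬x7 is true.
  8. {x8, ¬x6, x2} — x8 is true.
  9. {x3, ¬x6, x7} — x3 is true.
  10. {x5, x3} — x3 is true.
  11. {¬x8, x5} — x5 is true.
  12. {¬x1, ¬x2, x8} — x8 is true.
  13. {x7, x6} — x6 is true.
  14. {x2, x6, x8} — x8 is true.
  15. {x4, x5, x1} — x5 is true.
  16. {x7, x5} — x5 is true.
  17. {x2, x1} — x2 is true.
  18. {x5, x2} — x2 is true.
  19. {x3, ¬x4} — x3 is true.
  20. {x6, ¬x1, x5} — x5 is true.
  21. {¬x6, ¬x7} — ¬x7 is true.
  22. {x1, ¬x4} — ¬x4 is true.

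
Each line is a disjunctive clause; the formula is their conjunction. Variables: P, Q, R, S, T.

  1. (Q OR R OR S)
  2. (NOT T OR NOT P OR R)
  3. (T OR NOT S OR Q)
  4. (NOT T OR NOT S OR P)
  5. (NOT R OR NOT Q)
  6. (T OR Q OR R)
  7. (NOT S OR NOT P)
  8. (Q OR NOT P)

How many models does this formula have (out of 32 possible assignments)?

6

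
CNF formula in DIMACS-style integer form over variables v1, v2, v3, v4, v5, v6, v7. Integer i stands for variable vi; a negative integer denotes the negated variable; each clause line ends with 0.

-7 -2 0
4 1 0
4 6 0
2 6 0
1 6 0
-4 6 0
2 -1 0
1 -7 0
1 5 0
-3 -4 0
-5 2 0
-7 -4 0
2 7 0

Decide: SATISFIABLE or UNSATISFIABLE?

Pure literal: v3 appears only negated; assign v3 = False.
Pure literal: v6 appears only positively; assign v6 = True.
Branch on v1: take v1 = False.
  then v4 is forced to True.
  then v7 is forced to False.
  then v5 is forced to True.
  then v2 is forced to True.
So v1=0, v2=1, v3=0, v4=1, v5=1, v6=1, v7=0 is a satisfying assignment.

SATISFIABLE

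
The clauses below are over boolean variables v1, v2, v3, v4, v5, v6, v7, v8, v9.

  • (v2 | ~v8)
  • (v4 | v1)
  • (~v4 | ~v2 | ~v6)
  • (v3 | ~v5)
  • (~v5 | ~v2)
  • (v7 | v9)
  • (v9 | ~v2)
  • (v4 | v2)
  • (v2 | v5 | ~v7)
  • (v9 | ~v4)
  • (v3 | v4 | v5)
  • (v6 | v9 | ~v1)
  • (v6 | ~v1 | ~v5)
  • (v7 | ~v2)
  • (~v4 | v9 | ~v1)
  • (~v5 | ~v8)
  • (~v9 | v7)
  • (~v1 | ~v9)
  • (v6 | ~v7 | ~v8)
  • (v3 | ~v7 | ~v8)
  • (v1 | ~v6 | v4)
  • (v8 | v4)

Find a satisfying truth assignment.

v1=False, v2=False, v3=True, v4=True, v5=True, v6=False, v7=True, v8=False, v9=True

Check each clause:
  1. (~v8 | v2) — ~v8 is true.
  2. (v4 | v1) — v4 is true.
  3. (~v2 | ~v4 | ~v6) — ~v6 is true.
  4. (~v5 | v3) — v3 is true.
  5. (~v2 | ~v5) — ~v2 is true.
  6. (v7 | v9) — v9 is true.
  7. (~v2 | v9) — v9 is true.
  8. (v2 | v4) — v4 is true.
  9. (~v7 | v5 | v2) — v5 is true.
  10. (~v4 | v9) — v9 is true.
  11. (v3 | v4 | v5) — v3 is true.
  12. (v9 | v6 | ~v1) — v9 is true.
  13. (~v5 | v6 | ~v1) — ~v1 is true.
  14. (~v2 | v7) — ~v2 is true.
  15. (~v1 | ~v4 | v9) — v9 is true.
  16. (~v8 | ~v5) — ~v8 is true.
  17. (~v9 | v7) — v7 is true.
  18. (~v1 | ~v9) — ~v1 is true.
  19. (~v7 | ~v8 | v6) — ~v8 is true.
  20. (~v7 | v3 | ~v8) — ~v8 is true.
  21. (~v6 | v4 | v1) — ~v6 is true.
  22. (v4 | v8) — v4 is true.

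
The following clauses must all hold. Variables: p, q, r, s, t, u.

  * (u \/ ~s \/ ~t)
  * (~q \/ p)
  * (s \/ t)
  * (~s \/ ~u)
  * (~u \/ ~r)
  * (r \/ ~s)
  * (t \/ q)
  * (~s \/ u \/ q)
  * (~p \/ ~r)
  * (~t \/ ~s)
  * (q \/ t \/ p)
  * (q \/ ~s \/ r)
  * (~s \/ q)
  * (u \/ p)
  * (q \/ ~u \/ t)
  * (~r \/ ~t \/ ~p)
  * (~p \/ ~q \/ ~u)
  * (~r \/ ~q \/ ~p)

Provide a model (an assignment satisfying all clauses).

Set p = True and propagate.
  then r is forced to False.
  then s is forced to False.
  then t is forced to True.
For the remaining variables, q = True, u = False works.
Check each clause:
  1. (~t \/ ~s \/ u) — ~s is true.
  2. (~q \/ p) — p is true.
  3. (t \/ s) — t is true.
  4. (~u \/ ~s) — ~u is true.
  5. (~u \/ ~r) — ~u is true.
  6. (~s \/ r) — ~s is true.
  7. (t \/ q) — q is true.
  8. (q \/ ~s \/ u) — q is true.
  9. (~r \/ ~p) — ~r is true.
  10. (~t \/ ~s) — ~s is true.
  11. (p \/ q \/ t) — p is true.
  12. (~s \/ q \/ r) — q is true.
  13. (q \/ ~s) — q is true.
  14. (p \/ u) — p is true.
  15. (t \/ ~u \/ q) — q is true.
  16. (~t \/ ~p \/ ~r) — ~r is true.
  17. (~u \/ ~p \/ ~q) — ~u is true.
  18. (~p \/ ~q \/ ~r) — ~r is true.

p=True  q=True  r=False  s=False  t=True  u=False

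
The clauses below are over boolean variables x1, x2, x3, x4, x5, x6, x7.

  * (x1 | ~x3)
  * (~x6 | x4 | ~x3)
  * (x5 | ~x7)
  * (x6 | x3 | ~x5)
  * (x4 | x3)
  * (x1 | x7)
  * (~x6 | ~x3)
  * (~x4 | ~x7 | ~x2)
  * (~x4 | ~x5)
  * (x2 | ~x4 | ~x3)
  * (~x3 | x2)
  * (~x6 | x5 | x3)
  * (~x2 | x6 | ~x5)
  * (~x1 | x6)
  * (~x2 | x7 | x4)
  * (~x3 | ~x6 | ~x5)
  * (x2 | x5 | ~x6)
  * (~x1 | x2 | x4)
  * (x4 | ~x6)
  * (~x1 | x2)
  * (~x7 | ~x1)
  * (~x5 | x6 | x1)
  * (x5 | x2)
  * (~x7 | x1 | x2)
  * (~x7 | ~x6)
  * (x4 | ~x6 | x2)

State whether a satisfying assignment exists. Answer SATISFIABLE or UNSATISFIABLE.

UNSATISFIABLE

x6 = True:
  propagation gives x3=False, x4=True, x5=False; an empty clause results — contradiction.
x6 = False:
  propagation gives x1=False, x3=False, x5=False, x7=False; an empty clause results — contradiction.
Every branch closes, so no satisfying assignment exists.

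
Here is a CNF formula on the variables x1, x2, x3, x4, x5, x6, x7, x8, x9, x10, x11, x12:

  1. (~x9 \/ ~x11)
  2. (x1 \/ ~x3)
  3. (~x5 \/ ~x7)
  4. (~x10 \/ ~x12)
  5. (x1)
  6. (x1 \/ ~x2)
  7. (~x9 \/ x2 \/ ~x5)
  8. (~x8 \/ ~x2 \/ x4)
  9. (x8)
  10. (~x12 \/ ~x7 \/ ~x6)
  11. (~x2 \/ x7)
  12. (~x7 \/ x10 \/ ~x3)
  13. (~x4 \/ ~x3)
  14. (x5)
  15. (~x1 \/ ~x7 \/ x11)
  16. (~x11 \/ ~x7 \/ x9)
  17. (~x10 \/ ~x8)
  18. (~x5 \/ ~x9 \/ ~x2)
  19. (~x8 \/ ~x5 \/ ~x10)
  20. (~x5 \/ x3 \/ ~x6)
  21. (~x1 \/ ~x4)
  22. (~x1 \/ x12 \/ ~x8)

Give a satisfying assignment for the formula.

The clause (x1) is unit: x1 must be True.
Unit propagation: (x8) forces x8 = True.
The clause (x5) is unit: x5 must be True.
The clause (~x7) is unit: x7 must be False.
The clause (~x2) is unit: x2 must be False.
(~x9) is a unit clause, so x9 = False.
(~x10) is a unit clause, so x10 = False.
(~x4) is a unit clause, so x4 = False.
The clause (x12) is unit: x12 must be True.
x6 occurs only negated in the remaining clauses — set x6 = False.
x3, x11 are now unconstrained; take x3 = False, x11 = True.

x1=1, x2=0, x3=0, x4=0, x5=1, x6=0, x7=0, x8=1, x9=0, x10=0, x11=1, x12=1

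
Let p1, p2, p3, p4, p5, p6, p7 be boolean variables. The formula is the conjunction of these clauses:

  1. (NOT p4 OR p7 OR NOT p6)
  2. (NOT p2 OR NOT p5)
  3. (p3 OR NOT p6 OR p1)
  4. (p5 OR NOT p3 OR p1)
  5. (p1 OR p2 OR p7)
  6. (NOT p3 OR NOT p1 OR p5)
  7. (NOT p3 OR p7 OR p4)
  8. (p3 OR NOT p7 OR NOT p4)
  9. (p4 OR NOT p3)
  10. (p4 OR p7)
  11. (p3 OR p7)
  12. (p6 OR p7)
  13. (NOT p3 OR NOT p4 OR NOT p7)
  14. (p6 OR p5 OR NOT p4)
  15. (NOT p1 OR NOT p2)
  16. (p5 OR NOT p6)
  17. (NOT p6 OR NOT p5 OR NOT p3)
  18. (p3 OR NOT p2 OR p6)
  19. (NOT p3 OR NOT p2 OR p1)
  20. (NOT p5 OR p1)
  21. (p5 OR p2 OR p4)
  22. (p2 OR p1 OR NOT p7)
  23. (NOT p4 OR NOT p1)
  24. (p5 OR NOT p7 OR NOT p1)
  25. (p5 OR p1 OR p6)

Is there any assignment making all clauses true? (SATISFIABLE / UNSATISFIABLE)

SATISFIABLE

Try p1 = True.
  then p2 is forced to False.
  then p4 is forced to False.
  then p3 is forced to False.
  then p7 is forced to True.
  then p5 is forced to True.
p6 is now unconstrained; take p6 = True.
Every clause has at least one true literal under this assignment.
So p1=True, p2=False, p3=False, p4=False, p5=True, p6=True, p7=True is a satisfying assignment.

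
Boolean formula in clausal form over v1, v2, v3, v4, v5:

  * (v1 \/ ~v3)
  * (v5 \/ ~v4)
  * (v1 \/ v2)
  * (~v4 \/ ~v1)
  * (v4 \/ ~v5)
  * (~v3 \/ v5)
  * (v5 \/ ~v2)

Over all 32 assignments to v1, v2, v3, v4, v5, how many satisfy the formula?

2

Satisfying assignments:
  v1=F v2=T v3=F v4=T v5=T
  v1=T v2=F v3=F v4=F v5=F
That's 2 in total.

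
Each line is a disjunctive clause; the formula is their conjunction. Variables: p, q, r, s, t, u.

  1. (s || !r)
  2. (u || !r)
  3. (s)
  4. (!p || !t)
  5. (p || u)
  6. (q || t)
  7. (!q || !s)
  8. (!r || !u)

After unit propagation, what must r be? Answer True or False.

Unit clause (s) sets s = True.
From (!s || !q) and s = True: q = False.
In (q || t), q is now false; t must hold, so t = True.
(!t || !p): since t = True, the clause reduces to (!p). p = False.
From (p || u) and p = False: u = True.
From (!u || !r) and u = True: r = False.

False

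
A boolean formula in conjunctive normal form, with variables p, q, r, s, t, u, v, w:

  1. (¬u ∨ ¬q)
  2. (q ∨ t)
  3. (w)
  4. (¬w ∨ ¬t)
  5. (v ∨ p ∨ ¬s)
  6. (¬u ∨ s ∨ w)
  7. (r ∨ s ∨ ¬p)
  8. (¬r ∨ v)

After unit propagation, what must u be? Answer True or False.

False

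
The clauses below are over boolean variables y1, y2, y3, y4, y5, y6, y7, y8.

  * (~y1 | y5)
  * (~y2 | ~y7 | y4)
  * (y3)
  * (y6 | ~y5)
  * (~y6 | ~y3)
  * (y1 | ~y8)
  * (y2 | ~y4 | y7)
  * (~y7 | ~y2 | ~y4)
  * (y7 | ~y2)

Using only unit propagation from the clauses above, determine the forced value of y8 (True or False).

False

(y3) is a unit clause: y3 = True.
(~y6 | ~y3) with y3 = True leaves only ~y6, so y6 = False.
(~y5 | y6) with y6 = False leaves only ~y5, so y5 = False.
(y5 | ~y1) with y5 = False leaves only ~y1, so y1 = False.
In (~y8 | y1), y1 is now false; ~y8 must hold, so y8 = False.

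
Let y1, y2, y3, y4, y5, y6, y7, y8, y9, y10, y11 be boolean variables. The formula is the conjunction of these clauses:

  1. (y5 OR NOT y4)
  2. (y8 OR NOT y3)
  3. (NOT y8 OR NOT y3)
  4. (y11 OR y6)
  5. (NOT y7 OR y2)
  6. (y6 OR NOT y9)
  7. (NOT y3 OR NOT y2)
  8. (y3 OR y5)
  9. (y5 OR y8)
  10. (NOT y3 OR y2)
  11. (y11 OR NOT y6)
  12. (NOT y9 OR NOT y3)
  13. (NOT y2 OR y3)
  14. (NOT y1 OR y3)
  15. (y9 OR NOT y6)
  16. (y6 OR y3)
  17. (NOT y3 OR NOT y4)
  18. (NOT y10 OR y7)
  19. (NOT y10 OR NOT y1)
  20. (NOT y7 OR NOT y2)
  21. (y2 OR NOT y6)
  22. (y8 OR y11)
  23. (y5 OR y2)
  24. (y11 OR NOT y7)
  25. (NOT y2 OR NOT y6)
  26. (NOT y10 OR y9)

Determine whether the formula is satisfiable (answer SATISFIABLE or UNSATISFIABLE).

y3 = True:
  propagation gives y8=True; an empty clause results — contradiction.
y3 = False:
  propagation gives y5=True, y2=False, y7=False, y1=False; an empty clause results — contradiction.
Every branch closes, so no satisfying assignment exists.

UNSATISFIABLE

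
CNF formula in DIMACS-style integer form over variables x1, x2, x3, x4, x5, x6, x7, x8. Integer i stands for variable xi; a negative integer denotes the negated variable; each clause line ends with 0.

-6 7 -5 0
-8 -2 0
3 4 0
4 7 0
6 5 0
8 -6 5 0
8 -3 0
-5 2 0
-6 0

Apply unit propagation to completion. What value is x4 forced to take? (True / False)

True

Unit clause (NOT x6) sets x6 = False.
(x5 OR x6) with x6 = False leaves only x5, so x5 = True.
(x2 OR NOT x5) with x5 = True leaves only x2, so x2 = True.
In (NOT x2 OR NOT x8), NOT x2 is now false; NOT x8 must hold, so x8 = False.
(NOT x3 OR x8) with x8 = False leaves only NOT x3, so x3 = False.
(x3 OR x4): since x3 = False, the clause reduces to (x4). x4 = True.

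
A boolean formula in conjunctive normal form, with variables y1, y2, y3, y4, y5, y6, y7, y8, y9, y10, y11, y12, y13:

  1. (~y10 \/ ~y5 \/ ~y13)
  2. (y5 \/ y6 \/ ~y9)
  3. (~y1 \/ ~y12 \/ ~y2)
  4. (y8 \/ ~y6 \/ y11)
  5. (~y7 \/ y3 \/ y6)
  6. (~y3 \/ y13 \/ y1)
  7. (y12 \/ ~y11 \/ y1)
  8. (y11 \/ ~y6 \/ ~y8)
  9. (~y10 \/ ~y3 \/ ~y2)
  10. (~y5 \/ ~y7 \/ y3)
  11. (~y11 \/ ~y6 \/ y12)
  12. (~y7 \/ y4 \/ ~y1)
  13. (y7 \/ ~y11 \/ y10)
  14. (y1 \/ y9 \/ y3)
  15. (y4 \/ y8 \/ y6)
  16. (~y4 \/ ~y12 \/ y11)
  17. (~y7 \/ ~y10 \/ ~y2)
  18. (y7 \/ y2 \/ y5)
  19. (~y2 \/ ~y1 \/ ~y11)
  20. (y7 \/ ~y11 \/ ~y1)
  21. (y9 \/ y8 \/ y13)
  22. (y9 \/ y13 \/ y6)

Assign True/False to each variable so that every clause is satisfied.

y1=F, y2=F, y3=T, y4=T, y5=T, y6=F, y7=T, y8=T, y9=T, y10=F, y11=T, y12=T, y13=T

Branch on y1: take y1 = False.
For the remaining variables, y2 = False, y3 = True, y4 = True, y5 = True, y6 = False, y7 = True, y8 = True, y9 = True, y10 = False, y11 = True, y12 = True, y13 = True works.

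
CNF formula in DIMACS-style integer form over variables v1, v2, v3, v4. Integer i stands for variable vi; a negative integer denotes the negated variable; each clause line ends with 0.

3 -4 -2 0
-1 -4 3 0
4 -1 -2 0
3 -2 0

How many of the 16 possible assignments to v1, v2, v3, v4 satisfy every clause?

Split on v2, then v3.
  v2=T, v3=T: remaining (v1,v4) ∈ {(F,F); (F,T); (T,T)} — 3.
  v2=T, v3=F: a clause becomes empty — 0.
  v2=F, v3=T: remaining (v1,v4) ∈ {(F,F); (F,T); (T,F); (T,T)} — 4.
  v2=F, v3=F: remaining (v1,v4) ∈ {(F,F); (F,T); (T,F)} — 3.
Total: 3 + 0 + 4 + 3 = 10.

10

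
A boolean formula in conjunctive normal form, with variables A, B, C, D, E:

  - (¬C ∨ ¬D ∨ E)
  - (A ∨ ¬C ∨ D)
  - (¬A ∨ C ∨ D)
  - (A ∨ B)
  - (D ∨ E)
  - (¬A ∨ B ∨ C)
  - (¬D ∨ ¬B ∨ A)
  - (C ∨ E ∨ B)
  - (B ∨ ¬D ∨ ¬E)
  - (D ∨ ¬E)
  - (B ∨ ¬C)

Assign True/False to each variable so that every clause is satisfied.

A=True, B=True, C=True, D=True, E=True

Check each clause:
  1. (¬C ∨ ¬D ∨ E) — E is true.
  2. (¬C ∨ D ∨ A) — A is true.
  3. (¬A ∨ C ∨ D) — C is true.
  4. (B ∨ A) — A is true.
  5. (D ∨ E) — D is true.
  6. (C ∨ ¬A ∨ B) — B is true.
  7. (¬B ∨ ¬D ∨ A) — A is true.
  8. (C ∨ E ∨ B) — B is true.
  9. (B ∨ ¬E ∨ ¬D) — B is true.
  10. (D ∨ ¬E) — D is true.
  11. (B ∨ ¬C) — B is true.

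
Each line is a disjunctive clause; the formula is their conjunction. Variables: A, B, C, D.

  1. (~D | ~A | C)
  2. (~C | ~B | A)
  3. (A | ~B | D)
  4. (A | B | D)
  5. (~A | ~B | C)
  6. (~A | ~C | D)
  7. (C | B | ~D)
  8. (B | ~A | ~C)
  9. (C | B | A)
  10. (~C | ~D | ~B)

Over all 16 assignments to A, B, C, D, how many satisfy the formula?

3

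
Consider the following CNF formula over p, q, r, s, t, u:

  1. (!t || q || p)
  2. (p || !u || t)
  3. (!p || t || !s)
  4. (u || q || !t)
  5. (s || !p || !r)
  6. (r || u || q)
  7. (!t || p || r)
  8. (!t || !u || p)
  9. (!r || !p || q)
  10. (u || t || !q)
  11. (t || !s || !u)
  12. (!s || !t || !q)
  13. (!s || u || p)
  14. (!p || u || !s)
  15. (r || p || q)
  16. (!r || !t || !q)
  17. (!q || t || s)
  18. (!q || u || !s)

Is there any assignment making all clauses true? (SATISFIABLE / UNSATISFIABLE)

SATISFIABLE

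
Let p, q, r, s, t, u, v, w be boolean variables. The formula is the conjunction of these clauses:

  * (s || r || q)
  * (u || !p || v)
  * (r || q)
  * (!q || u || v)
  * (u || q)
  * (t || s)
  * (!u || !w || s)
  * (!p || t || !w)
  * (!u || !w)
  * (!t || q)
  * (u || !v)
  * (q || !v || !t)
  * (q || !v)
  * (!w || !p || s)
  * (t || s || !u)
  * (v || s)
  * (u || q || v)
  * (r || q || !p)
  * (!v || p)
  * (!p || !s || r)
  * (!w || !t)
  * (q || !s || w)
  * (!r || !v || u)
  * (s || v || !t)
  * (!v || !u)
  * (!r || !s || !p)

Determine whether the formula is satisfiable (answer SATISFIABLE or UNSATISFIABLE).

Try p = False.
  then v is forced to False.
  then s is forced to True.
Set q = True and propagate.
  then u is forced to True.
  then w is forced to False.
r, t are now unconstrained; take r = True, t = False.
So p=F, q=T, r=T, s=T, t=F, u=T, v=F, w=F is a satisfying assignment.

SATISFIABLE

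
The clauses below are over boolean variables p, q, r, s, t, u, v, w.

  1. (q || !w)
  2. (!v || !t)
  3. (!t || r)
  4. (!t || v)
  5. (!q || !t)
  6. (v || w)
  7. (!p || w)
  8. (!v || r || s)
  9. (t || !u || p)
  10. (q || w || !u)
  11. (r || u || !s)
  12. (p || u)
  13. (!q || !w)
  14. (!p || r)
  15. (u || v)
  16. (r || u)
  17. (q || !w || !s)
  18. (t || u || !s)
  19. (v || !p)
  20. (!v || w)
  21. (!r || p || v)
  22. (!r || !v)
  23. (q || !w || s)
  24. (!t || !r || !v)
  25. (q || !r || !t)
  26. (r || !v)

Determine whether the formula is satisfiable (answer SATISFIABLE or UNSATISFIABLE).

UNSATISFIABLE

v = True:
  propagation gives t=False, w=True, q=True; an empty clause results — contradiction.
v = False:
  propagation gives t=False, w=True, q=True; an empty clause results — contradiction.
Every branch closes, so no satisfying assignment exists.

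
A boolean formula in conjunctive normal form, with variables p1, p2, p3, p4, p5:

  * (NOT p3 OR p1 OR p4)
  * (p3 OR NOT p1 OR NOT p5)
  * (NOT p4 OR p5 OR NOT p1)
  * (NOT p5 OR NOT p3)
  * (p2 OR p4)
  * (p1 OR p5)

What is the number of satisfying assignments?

5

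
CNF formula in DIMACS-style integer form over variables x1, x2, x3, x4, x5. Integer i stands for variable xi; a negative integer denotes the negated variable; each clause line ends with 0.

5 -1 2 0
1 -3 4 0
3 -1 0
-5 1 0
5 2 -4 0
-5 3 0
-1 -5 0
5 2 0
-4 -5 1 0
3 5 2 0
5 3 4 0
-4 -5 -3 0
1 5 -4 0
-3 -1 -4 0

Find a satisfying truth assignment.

x1 = T, x2 = T, x3 = T, x4 = F, x5 = F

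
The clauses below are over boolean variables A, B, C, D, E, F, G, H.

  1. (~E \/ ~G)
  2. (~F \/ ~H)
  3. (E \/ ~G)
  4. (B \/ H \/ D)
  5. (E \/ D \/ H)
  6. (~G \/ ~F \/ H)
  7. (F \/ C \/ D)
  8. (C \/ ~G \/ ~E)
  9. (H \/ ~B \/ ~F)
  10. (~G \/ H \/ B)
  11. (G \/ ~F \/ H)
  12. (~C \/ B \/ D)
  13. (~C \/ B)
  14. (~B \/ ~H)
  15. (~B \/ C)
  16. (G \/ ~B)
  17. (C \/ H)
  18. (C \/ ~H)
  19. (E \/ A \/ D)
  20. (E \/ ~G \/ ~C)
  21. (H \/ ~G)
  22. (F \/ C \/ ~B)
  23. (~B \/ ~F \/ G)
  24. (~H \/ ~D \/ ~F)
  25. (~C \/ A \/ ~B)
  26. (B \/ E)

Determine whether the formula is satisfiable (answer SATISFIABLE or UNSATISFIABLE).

UNSATISFIABLE

B = True:
  propagation gives H=False, F=False, C=True, G=True; an empty clause results — contradiction.
B = False:
  propagation gives C=False, H=True; an empty clause results — contradiction.
Every branch closes, so no satisfying assignment exists.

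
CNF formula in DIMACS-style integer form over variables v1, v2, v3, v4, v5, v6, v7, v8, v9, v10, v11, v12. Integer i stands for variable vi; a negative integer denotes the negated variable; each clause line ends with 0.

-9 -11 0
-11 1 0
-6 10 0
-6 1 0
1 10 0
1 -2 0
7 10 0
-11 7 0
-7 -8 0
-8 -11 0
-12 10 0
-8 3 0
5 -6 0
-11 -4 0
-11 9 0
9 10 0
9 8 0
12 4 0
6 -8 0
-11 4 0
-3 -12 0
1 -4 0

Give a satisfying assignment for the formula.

v1=True, v2=False, v3=False, v4=True, v5=True, v6=False, v7=True, v8=False, v9=True, v10=False, v11=False, v12=False

Check each clause:
  1. {¬v11, ¬v9} — ¬v11 is true.
  2. {¬v11, v1} — v1 is true.
  3. {v10, ¬v6} — ¬v6 is true.
  4. {v1, ¬v6} — v1 is true.
  5. {v1, v10} — v1 is true.
  6. {¬v2, v1} — v1 is true.
  7. {v10, v7} — v7 is true.
  8. {v7, ¬v11} — ¬v11 is true.
  9. {¬v7, ¬v8} — ¬v8 is true.
  10. {¬v8, ¬v11} — ¬v8 is true.
  11. {v10, ¬v12} — ¬v12 is true.
  12. {v3, ¬v8} — ¬v8 is true.
  13. {v5, ¬v6} — ¬v6 is true.
  14. {¬v4, ¬v11} — ¬v11 is true.
  15. {¬v11, v9} — v9 is true.
  16. {v10, v9} — v9 is true.
  17. {v8, v9} — v9 is true.
  18. {v4, v12} — v4 is true.
  19. {¬v8, v6} — ¬v8 is true.
  20. {v4, ¬v11} — v4 is true.
  21. {¬v3, ¬v12} — ¬v12 is true.
  22. {¬v4, v1} — v1 is true.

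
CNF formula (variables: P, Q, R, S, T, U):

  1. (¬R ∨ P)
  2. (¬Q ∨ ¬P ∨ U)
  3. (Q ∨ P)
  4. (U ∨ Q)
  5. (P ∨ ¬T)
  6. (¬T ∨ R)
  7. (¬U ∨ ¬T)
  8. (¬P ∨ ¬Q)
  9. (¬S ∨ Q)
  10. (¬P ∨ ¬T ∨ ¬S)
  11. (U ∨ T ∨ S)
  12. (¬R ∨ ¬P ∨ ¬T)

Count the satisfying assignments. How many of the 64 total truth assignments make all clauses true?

The models are:
  P=F Q=T R=F S=F T=F U=T
  P=F Q=T R=F S=T T=F U=F
  P=F Q=T R=F S=T T=F U=T
  P=T Q=F R=F S=F T=F U=T
  P=T Q=F R=T S=F T=F U=T
That's 5 in total.

5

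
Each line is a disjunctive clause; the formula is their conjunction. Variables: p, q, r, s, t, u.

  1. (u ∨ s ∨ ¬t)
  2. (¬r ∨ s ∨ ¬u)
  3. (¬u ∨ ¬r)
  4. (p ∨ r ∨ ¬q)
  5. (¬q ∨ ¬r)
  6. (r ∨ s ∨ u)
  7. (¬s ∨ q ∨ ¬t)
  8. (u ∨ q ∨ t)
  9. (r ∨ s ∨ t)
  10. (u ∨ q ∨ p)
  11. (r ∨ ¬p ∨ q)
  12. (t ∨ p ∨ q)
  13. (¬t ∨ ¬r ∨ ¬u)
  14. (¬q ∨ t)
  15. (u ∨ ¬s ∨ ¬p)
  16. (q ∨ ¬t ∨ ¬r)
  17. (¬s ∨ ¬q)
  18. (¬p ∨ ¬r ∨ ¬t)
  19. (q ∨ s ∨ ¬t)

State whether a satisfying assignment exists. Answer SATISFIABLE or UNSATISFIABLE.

Try p = True.
Branch on q: take q = True.
  then r is forced to False.
  then t is forced to True.
  then s is forced to False.
  then u is forced to True.
So p=True, q=True, r=False, s=False, t=True, u=True is a satisfying assignment.

SATISFIABLE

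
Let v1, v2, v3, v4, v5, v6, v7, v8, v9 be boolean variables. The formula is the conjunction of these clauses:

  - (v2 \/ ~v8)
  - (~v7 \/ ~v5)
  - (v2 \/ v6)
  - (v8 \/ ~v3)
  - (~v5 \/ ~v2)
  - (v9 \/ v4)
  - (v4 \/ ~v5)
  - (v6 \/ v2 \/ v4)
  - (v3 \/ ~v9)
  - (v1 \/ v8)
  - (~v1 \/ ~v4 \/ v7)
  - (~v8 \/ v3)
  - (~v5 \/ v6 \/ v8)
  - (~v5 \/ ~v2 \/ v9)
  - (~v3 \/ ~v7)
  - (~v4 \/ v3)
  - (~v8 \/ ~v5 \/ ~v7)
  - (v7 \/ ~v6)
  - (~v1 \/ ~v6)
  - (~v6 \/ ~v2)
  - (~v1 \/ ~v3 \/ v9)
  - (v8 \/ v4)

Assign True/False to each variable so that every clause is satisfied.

v1=F, v2=T, v3=T, v4=T, v5=F, v6=F, v7=F, v8=T, v9=F

Pure literal: v5 appears only negated; assign v5 = False.
Branch on v1: take v1 = False.
  then v8 is forced to True.
  then v2 is forced to True.
  then v3 is forced to True.
  then v7 is forced to False.
  then v6 is forced to False.
The remaining clauses are satisfied by v4 = True, v9 = False.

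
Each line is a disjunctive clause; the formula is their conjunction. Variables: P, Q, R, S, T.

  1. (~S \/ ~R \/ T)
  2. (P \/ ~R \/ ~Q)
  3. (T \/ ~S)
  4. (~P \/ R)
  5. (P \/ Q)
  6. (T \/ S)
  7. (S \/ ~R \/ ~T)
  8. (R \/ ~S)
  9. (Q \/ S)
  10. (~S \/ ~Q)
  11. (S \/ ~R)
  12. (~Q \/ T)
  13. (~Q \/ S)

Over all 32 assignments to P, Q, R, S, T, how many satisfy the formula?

1

The models are:
  P=T Q=F R=T S=T T=T
Count: 1.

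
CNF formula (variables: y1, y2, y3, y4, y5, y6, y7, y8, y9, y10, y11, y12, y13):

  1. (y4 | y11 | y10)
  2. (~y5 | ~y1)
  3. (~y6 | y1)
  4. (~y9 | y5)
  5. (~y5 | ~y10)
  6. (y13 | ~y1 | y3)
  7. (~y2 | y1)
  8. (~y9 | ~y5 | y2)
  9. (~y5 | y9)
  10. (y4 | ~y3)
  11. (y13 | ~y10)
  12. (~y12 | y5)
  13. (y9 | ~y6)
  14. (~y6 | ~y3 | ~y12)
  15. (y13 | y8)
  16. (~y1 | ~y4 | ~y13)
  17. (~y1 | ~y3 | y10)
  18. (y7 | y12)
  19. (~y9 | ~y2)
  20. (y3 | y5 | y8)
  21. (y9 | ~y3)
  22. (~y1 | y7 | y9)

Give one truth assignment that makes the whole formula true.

y1 = F, y2 = F, y3 = F, y4 = F, y5 = F, y6 = F, y7 = T, y8 = T, y9 = F, y10 = T, y11 = T, y12 = F, y13 = T

Pure literal: y6 appears only negated; assign y6 = False.
y7 occurs only positively in the remaining clauses — set y7 = True.
Set y1 = False and propagate.
  then y2 is forced to False.
Try y3 = False.
Try y4 = False.
For the remaining variables, y5 = False, y8 = True, y9 = False, y10 = True, y11 = True, y12 = False, y13 = True works.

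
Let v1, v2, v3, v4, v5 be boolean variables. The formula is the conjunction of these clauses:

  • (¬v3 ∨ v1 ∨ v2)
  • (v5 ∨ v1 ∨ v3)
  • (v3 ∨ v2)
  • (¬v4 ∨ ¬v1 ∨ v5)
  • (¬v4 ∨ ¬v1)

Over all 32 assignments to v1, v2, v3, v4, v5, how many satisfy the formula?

Case analysis on v1 and v3:
  v1=T, v3=T: remaining (v2,v4,v5) ∈ {(F,F,F); (F,F,T); (T,F,F); (T,F,T)} — 4.
  v1=T, v3=F: remaining (v2,v4,v5) ∈ {(T,F,F); (T,F,T)} — 2.
  v1=F, v3=T: remaining (v2,v4,v5) ∈ {(T,F,F); (T,F,T); (T,T,F); (T,T,T)} — 4.
  v1=F, v3=F: remaining (v2,v4,v5) ∈ {(T,F,T); (T,T,T)} — 2.
Total: 4 + 2 + 4 + 2 = 12.

12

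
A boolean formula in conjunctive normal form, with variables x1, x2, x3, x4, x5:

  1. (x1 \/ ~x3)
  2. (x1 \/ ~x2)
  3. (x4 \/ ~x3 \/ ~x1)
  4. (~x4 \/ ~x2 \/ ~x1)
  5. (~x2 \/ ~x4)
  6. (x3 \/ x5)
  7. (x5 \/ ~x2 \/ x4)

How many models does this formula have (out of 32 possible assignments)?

7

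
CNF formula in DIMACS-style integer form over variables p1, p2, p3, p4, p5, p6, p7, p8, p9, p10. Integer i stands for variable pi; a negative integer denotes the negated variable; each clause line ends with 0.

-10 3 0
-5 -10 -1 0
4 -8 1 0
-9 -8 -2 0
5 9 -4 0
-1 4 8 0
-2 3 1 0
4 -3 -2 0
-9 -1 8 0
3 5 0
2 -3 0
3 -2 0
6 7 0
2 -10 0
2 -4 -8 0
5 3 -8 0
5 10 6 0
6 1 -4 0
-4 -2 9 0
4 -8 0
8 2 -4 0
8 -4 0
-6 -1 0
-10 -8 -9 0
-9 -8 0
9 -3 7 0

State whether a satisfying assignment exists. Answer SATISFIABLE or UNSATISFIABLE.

SATISFIABLE

Pure literal: p7 appears only positively; assign p7 = True.
Branch on p1: take p1 = False.
The remaining clauses are satisfied by p2 = False, p3 = False, p4 = False, p5 = True, p6 = True, p8 = False, p9 = False, p10 = False.
Every clause has at least one true literal under this assignment.
So p1=F  p2=F  p3=F  p4=F  p5=T  p6=T  p7=T  p8=F  p9=F  p10=F is a satisfying assignment.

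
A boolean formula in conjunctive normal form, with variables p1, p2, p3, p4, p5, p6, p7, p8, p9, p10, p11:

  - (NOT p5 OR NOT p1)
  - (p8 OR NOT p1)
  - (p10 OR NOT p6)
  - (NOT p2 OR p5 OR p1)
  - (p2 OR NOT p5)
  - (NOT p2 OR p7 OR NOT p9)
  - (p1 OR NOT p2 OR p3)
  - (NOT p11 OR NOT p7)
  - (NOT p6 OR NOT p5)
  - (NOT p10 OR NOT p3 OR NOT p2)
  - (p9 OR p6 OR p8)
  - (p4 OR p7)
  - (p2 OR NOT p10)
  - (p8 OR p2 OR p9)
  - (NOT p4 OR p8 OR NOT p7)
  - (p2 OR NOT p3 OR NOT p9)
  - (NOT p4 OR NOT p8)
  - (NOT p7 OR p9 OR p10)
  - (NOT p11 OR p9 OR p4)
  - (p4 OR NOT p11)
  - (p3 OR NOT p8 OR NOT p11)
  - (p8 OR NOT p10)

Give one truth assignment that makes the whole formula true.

p1=T, p2=T, p3=F, p4=F, p5=F, p6=T, p7=T, p8=T, p9=T, p10=T, p11=F

p11 occurs only negated in the remaining clauses — set p11 = False.
Set p1 = True and propagate.
  then p5 is forced to False.
  then p8 is forced to True.
  then p4 is forced to False.
  then p7 is forced to True.
The remaining clauses are satisfied by p2 = True, p3 = False, p6 = True, p9 = True, p10 = True.
Check each clause:
  1. (NOT p1 OR NOT p5) — NOT p5 is true.
  2. (NOT p1 OR p8) — p8 is true.
  3. (p10 OR NOT p6) — p10 is true.
  4. (p5 OR NOT p2 OR p1) — p1 is true.
  5. (NOT p5 OR p2) — p2 is true.
  6. (NOT p9 OR p7 OR NOT p2) — p7 is true.
  7. (NOT p2 OR p3 OR p1) — p1 is true.
  8. (NOT p7 OR NOT p11) — NOT p11 is true.
  9. (NOT p6 OR NOT p5) — NOT p5 is true.
  10. (NOT p3 OR NOT p10 OR NOT p2) — NOT p3 is true.
  11. (p6 OR p8 OR p9) — p8 is true.
  12. (p7 OR p4) — p7 is true.
  13. (NOT p10 OR p2) — p2 is true.
  14. (p2 OR p9 OR p8) — p8 is true.
  15. (p8 OR NOT p7 OR NOT p4) — p8 is true.
  16. (NOT p9 OR p2 OR NOT p3) — p2 is true.
  17. (NOT p4 OR NOT p8) — NOT p4 is true.
  18. (NOT p7 OR p10 OR p9) — p10 is true.
  19. (p9 OR p4 OR NOT p11) — p9 is true.
  20. (NOT p11 OR p4) — NOT p11 is true.
  21. (NOT p11 OR p3 OR NOT p8) — NOT p11 is true.
  22. (NOT p10 OR p8) — p8 is true.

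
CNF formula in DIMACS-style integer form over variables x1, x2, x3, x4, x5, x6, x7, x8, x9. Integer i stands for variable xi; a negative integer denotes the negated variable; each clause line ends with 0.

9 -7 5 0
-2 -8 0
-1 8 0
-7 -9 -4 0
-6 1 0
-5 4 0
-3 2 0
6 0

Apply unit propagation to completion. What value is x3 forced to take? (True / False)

False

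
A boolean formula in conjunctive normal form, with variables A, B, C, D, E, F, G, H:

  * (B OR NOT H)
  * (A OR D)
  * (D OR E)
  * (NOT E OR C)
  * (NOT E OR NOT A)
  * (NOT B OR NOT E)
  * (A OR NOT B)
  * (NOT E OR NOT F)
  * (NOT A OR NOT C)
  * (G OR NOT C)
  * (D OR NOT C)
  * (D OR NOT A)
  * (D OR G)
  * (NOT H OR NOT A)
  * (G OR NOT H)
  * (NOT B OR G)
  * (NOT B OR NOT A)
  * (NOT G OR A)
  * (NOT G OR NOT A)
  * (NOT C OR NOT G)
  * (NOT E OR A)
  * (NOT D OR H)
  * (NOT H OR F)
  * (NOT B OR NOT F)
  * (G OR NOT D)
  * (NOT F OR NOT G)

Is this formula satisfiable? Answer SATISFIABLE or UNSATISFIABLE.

UNSATISFIABLE

A = True:
  propagation gives E=False, D=True, C=False, H=False; an empty clause results — contradiction.
A = False:
  propagation gives D=True, B=False, H=False; an empty clause results — contradiction.
Every branch closes, so no satisfying assignment exists.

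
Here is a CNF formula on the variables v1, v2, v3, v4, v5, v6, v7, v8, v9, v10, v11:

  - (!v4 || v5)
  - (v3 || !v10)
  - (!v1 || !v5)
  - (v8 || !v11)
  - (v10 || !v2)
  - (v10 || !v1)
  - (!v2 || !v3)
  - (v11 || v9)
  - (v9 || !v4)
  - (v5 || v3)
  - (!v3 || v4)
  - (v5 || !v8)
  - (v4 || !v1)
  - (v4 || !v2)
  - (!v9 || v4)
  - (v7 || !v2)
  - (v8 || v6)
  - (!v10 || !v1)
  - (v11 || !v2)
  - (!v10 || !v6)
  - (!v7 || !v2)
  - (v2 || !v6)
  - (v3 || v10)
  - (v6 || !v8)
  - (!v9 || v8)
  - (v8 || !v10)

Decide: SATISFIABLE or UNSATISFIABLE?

UNSATISFIABLE

v2 = True:
  propagation gives v10=True, v3=True; an empty clause results — contradiction.
v2 = False:
  propagation gives v6=False, v8=True; an empty clause results — contradiction.
Every branch closes, so no satisfying assignment exists.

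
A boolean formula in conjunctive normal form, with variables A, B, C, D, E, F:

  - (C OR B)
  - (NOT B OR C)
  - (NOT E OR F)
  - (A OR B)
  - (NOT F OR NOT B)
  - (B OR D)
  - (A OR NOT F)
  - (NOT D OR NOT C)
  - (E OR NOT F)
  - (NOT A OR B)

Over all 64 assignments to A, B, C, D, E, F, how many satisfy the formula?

2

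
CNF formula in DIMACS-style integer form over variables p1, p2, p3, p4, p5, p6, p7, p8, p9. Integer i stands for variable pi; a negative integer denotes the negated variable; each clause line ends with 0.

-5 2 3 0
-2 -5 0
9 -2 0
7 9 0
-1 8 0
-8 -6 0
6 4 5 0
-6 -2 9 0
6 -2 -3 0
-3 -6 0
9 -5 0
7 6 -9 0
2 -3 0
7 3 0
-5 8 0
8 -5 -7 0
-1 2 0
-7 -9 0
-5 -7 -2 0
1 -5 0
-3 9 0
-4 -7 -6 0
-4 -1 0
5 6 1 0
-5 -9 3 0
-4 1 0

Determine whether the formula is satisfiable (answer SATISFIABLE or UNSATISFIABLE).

Branch on p1: take p1 = False.
  then p5 is forced to False.
  then p6 is forced to True.
  then p8 is forced to False.
  then p3 is forced to False.
  then p7 is forced to True.
  then p9 is forced to False.
  then p2 is forced to False.
  then p4 is forced to False.
So p1 = 0, p2 = 0, p3 = 0, p4 = 0, p5 = 0, p6 = 1, p7 = 1, p8 = 0, p9 = 0 is a satisfying assignment.

SATISFIABLE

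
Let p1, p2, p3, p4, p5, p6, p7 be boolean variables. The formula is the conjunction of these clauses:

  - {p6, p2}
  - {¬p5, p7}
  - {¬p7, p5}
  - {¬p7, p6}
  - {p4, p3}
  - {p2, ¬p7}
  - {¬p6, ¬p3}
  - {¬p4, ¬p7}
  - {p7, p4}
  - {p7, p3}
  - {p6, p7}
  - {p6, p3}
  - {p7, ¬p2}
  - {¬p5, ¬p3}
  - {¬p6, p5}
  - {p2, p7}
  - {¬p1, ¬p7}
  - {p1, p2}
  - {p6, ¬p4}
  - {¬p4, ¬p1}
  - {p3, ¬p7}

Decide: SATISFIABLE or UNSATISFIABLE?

p7 = True:
  propagation gives p5=True, p6=True, p2=True, p3=False; an empty clause results — contradiction.
p7 = False:
  propagation gives p5=False, p4=True, p3=True, p6=False; an empty clause results — contradiction.
Every branch closes, so no satisfying assignment exists.

UNSATISFIABLE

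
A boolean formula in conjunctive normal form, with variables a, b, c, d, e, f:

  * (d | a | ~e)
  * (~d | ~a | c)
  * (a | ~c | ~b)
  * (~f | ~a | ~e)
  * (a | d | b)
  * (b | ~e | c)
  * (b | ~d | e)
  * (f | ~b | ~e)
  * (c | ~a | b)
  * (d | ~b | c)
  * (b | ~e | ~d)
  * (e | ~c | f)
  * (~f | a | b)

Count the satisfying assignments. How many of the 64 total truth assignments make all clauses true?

7

Case analysis on b and a:
  b=T, a=T: remaining (c,d,e,f) ∈ {(T,F,F,T); (T,T,F,T)} — 2.
  b=T, a=F: remaining (c,d,e,f) ∈ {(F,T,F,F); (F,T,F,T); (F,T,T,T)} — 3.
  b=F, a=T: remaining (c,d,e,f) ∈ {(T,F,F,T); (T,F,T,F)} — 2.
  b=F, a=F: a clause becomes empty — 0.
Total: 2 + 3 + 2 + 0 = 7.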